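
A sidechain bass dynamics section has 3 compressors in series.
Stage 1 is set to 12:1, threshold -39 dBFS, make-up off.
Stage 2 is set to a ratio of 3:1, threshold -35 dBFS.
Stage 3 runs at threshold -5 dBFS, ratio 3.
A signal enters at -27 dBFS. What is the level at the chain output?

Stage 1: overshoot 12 dB → 12/12 = 1 dB → -38 dBFS.
Stage 2: -38 dBFS is at or below the -35 dBFS threshold — no compression; output -38 dBFS.
Stage 3: -38 dBFS ≤ -5 dBFS, so stage 3 doesn't engage; output -38 dBFS.

-38 dBFS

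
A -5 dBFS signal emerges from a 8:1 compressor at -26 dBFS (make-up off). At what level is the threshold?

Let T be the threshold. Output overshoot = (input overshoot)/R, so -26 − T = (-5 − T)/8.
8·(-26 − T) = -5 − T → 7·T = -208 − (-5) = -203.
T = -203/7 = -29 dBFS.

-29 dBFS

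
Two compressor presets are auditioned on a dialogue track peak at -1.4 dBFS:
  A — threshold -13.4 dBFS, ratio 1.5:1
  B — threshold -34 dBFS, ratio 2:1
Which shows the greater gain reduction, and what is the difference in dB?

B, by 12.3 dB

A: overshoot 12 dB → output overshoot 8 dB → GR 4 dB.
B: overshoot 32.6 dB → output overshoot 16.3 dB → GR 16.3 dB.
Difference: 12.3 dB in favour of B.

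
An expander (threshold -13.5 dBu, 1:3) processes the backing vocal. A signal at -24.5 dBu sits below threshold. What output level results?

-46.5 dBu

Undershoot = (-13.5) − (-24.5) = 11 dB.
At 1:3, that expands to 33 dB under threshold.
Output = -13.5 − 33 = -46.5 dBu.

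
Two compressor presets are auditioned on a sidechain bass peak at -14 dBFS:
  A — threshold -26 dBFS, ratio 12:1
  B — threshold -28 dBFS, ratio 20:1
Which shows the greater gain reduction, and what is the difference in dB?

A: 12 dB over, compressed to 1 dB over, so 11 dB of GR.
B: 14 dB over, compressed to 0.7 dB over, so 13.3 dB of GR.
B reduces 2.3 dB more.

B, by 2.3 dB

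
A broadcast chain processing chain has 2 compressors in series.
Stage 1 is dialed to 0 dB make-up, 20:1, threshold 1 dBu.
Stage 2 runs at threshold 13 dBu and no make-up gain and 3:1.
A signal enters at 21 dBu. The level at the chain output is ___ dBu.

Stage 1: 21 dBu is 20 dB over 1 dBu; at 20:1 that becomes 1 dB over, giving 2 dBu.
Stage 2: 2 dBu ≤ 13 dBu, so stage 2 doesn't engage; output 2 dBu.

2 dBu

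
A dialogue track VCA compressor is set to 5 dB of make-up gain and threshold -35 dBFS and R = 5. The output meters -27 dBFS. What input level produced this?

-20 dBFS

Before make-up, the level was -27 − 5 = -32 dBFS.
The compressed level sits -32 − (-35) = 3 dB over threshold.
Undo the ratio: input overshoot = 3 × 5 = 15 dB, giving input = -20 dBFS.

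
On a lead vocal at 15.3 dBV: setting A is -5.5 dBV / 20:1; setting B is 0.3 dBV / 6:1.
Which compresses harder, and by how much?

A: overshoot 20.8 dB → output overshoot 1.04 dB → GR 19.76 dB.
B: overshoot 15 dB → output overshoot 2.5 dB → GR 12.5 dB.
Difference: 7.26 dB in favour of A.

A, by 7.26 dB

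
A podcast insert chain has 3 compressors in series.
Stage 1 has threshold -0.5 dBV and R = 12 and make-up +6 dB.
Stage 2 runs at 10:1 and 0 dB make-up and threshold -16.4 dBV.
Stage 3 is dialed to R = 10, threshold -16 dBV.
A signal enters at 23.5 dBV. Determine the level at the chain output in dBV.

Stage 1: overshoot 24 dB → 24/12 = 2 dB → 1.5 dBV; +6 dB make-up → 7.5 dBV.
Stage 2: 7.5 dBV is 23.9 dB over -16.4 dBV; at 10:1 that becomes 2.39 dB over, giving -14.01 dBV.
Stage 3: -14.01 dBV is 1.99 dB over -16 dBV; at 10:1 that becomes 0.199 dB over, giving -15.801 dBV.

-15.801 dBV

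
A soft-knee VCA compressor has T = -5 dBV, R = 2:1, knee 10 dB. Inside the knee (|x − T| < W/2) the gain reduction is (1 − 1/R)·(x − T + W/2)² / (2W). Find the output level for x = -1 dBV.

-3.025 dBV

x − T + W/2 = -1 − (-5) + 5 = 9.
GR = (1 − 1/2) × 9² / 20 = 0.5 × 81 / 20 = 2.025 dB.
Output = -1 − 2.025 = -3.025 dBV.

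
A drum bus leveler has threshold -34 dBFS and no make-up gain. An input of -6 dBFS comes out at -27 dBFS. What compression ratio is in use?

Input overshoot = -6 − (-34) = 28 dB; output overshoot = -27 − (-34) = 7 dB.
Ratio = 28 / 7 = 4.

4:1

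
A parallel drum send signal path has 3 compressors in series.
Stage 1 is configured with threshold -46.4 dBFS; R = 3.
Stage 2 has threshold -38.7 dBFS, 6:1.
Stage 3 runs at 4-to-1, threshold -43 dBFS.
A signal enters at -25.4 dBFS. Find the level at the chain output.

Stage 1: overshoot 21 dB → 21/3 = 7 dB → -39.4 dBFS.
Stage 2: below threshold (-39.4 ≤ -38.7); passes unchanged; output -39.4 dBFS.
Stage 3: overshoot 3.6 dB → 3.6/4 = 0.9 dB → -42.1 dBFS.

-42.1 dBFS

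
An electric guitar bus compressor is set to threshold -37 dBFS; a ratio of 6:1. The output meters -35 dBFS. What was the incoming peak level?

The compressed level sits -35 − (-37) = 2 dB over threshold.
Undo the ratio: input overshoot = 2 × 6 = 12 dB, giving input = -25 dBFS.

-25 dBFS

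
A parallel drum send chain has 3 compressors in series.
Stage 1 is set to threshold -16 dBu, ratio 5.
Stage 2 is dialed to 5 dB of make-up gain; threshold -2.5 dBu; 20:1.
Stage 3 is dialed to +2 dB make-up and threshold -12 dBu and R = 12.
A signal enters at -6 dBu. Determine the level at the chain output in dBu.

Stage 1: overshoot 10 dB → 10/5 = 2 dB → -14 dBu.
Stage 2: below threshold (-14 ≤ -2.5); passes unchanged; make-up brings it to -9 dBu.
Stage 3: 3 dB above -12 dBu, reduced 12:1 to 0.25 dB above → -11.75 dBu; +2 dB make-up → -9.75 dBu.

-9.75 dBu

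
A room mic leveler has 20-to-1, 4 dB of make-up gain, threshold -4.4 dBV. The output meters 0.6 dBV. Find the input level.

15.6 dBV

Remove make-up: 0.6 − 4 = -3.4 dBV.
Post-compression overshoot = -3.4 − (-4.4) = 1 dB.
Before 20:1 compression the overshoot was 1 × 20 = 20 dB, so input = -4.4 + 20 = 15.6 dBV.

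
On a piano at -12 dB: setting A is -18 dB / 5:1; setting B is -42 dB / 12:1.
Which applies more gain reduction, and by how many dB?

B, by 22.7 dB

A: GR = 6 − 6/5 = 4.8 dB.
B: GR = 30 − 30/12 = 27.5 dB.
B reduces 22.7 dB more.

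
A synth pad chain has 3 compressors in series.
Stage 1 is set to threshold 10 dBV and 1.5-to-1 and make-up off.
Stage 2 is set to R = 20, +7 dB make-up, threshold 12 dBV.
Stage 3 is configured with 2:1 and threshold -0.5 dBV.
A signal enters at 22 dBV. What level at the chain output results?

Stage 1: 12 dB above 10 dBV, reduced 1.5:1 to 8 dB above → 18 dBV.
Stage 2: 18 dBV is 6 dB over 12 dBV; at 20:1 that becomes 0.3 dB over, giving 12.3 dBV; +7 dB make-up → 19.3 dBV.
Stage 3: 19.8 dB above -0.5 dBV, reduced 2:1 to 9.9 dB above → 9.4 dBV.

9.4 dBV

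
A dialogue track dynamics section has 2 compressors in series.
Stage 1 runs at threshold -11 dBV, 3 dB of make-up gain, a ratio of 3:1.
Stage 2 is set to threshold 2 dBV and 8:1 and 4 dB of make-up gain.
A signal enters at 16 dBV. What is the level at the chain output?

5 dBV

Stage 1: 16 dBV is 27 dB over -11 dBV; at 3:1 that becomes 9 dB over, giving -2 dBV; +3 dB make-up → 1 dBV.
Stage 2: 1 dBV is at or below the 2 dBV threshold — no compression; make-up brings it to 5 dBV.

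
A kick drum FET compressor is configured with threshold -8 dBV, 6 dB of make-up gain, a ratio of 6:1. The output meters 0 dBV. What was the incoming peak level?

Before make-up, the level was 0 − 6 = -6 dBV.
Post-compression overshoot = -6 − (-8) = 2 dB.
Before 6:1 compression the overshoot was 2 × 6 = 12 dB, so input = -8 + 12 = 4 dBV.

4 dBV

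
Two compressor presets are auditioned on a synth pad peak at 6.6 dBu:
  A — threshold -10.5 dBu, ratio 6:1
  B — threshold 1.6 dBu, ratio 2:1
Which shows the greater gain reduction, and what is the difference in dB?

A: 17.1 dB over, compressed to 2.85 dB over, so 14.25 dB of GR.
B: 5 dB over, compressed to 2.5 dB over, so 2.5 dB of GR.
A reduces 11.75 dB more.

A, by 11.75 dB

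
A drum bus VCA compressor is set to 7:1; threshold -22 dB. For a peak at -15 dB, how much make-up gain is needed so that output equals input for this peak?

6 dB

The peak compresses to -22 + 7/7 = -21 dB.
To reach -15 dB requires -15 − (-21) = 6 dB of make-up.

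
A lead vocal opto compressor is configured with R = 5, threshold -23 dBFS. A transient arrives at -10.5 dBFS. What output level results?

-20.5 dBFS

Overshoot: -10.5 − (-23) = 12.5 dB.
The 12.5 dB excess becomes 2.5 dB after 5:1 reduction.
Output = -23 + 2.5 = -20.5 dBFS.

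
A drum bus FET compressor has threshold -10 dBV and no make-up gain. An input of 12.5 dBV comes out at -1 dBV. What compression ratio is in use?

2.5:1

Input overshoot = 12.5 − (-10) = 22.5 dB; output overshoot = -1 − (-10) = 9 dB.
Ratio = 22.5 / 9 = 2.5.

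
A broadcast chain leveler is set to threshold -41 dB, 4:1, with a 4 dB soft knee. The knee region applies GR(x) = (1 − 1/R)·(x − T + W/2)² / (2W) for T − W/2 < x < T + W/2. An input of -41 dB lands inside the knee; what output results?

-41.375 dB

x − T + W/2 = -41 − (-41) + 2 = 2.
GR = (1 − 1/4) × 2² / 8 = 0.75 × 4 / 8 = 0.375 dB.
Output = -41 − 0.375 = -41.375 dB.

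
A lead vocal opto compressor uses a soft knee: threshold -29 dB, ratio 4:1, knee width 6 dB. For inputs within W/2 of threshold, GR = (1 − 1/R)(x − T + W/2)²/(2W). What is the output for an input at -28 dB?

-29 dB

x − T + W/2 = -28 − (-29) + 3 = 4.
GR = (1 − 1/4) × 4² / 12 = 0.75 × 16 / 12 = 1 dB.
Output = -28 − 1 = -29 dB.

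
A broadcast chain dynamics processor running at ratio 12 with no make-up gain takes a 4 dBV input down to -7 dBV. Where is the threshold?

Let T be the threshold. Output overshoot = (input overshoot)/R, so -7 − T = (4 − T)/12.
12·(-7 − T) = 4 − T → 11·T = -84 − 4 = -88.
T = -88/11 = -8 dBV.

-8 dBV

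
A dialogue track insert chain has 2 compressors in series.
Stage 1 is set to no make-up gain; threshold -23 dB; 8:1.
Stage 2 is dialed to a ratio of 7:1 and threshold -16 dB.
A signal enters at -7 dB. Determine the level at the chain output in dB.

-21 dB

Stage 1: overshoot 16 dB → 16/8 = 2 dB → -21 dB.
Stage 2: -21 dB ≤ -16 dB, so stage 2 doesn't engage; output -21 dB.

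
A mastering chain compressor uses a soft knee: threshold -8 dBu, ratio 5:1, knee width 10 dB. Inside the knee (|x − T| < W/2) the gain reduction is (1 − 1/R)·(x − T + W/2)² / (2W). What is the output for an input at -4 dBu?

x − T + W/2 = -4 − (-8) + 5 = 9.
GR = (1 − 1/5) × 9² / 20 = 0.8 × 81 / 20 = 3.24 dB.
Output = -4 − 3.24 = -7.24 dBu.

-7.24 dBu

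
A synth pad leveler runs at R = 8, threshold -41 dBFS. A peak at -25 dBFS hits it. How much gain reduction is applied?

Overshoot = -25 − (-41) = 16 dB.
At 8:1, output sits 16/8 = 2 dB above threshold.
GR = overshoot in − overshoot out = 16 − 2 = 14 dB.

14 dB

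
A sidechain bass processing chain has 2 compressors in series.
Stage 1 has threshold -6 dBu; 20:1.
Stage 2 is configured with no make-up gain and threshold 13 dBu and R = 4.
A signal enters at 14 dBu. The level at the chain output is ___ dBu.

Stage 1: 20 dB above -6 dBu, reduced 20:1 to 1 dB above → -5 dBu.
Stage 2: below threshold (-5 ≤ 13); passes unchanged; output -5 dBu.

-5 dBu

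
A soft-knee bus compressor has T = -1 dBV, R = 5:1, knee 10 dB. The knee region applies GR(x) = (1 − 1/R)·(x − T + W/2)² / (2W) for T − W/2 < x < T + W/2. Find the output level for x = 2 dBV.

-0.56 dBV

x − T + W/2 = 2 − (-1) + 5 = 8.
GR = (1 − 1/5) × 8² / 20 = 0.8 × 64 / 20 = 2.56 dB.
Output = 2 − 2.56 = -0.56 dBV.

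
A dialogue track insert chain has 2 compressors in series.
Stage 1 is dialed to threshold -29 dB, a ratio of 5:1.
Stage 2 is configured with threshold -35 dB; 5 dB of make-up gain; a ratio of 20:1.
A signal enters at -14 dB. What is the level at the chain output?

Stage 1: overshoot 15 dB → 15/5 = 3 dB → -26 dB.
Stage 2: overshoot 9 dB → 9/20 = 0.45 dB → -34.55 dB; +5 dB make-up → -29.55 dB.

-29.55 dB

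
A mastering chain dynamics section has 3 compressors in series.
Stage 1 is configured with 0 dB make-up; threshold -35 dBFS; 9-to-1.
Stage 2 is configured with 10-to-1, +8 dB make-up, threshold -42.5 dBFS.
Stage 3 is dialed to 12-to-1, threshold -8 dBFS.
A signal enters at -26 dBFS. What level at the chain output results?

-33.65 dBFS

Stage 1: 9 dB above -35 dBFS, reduced 9:1 to 1 dB above → -34 dBFS.
Stage 2: overshoot 8.5 dB → 8.5/10 = 0.85 dB → -41.65 dBFS; +8 dB make-up → -33.65 dBFS.
Stage 3: -33.65 dBFS is at or below the -8 dBFS threshold — no compression; output -33.65 dBFS.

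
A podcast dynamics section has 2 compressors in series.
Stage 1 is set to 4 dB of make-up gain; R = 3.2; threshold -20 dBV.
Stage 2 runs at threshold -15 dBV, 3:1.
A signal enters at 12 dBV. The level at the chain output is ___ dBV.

-12 dBV

Stage 1: 12 dBV is 32 dB over -20 dBV; at 3.2:1 that becomes 10 dB over, giving -10 dBV; +4 dB make-up → -6 dBV.
Stage 2: overshoot 9 dB → 9/3 = 3 dB → -12 dBV.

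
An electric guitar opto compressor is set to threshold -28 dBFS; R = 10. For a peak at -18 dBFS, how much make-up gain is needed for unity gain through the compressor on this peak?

Overshoot 10 dB → 10/10 = 1 dB after compression, so the compressed level is -28 + 1 = -27 dBFS.
Make-up = target − compressed = -18 − (-27) = 9 dB.

9 dB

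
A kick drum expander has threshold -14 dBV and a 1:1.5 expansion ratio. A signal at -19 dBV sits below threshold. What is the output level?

The input is 5 dB below the -14 dBV threshold.
A 1:1.5 expander multiplies undershoot by 1.5: 5 × 1.5 = 7.5 dB below threshold.
Output = -14 − 7.5 = -21.5 dBV.

-21.5 dBV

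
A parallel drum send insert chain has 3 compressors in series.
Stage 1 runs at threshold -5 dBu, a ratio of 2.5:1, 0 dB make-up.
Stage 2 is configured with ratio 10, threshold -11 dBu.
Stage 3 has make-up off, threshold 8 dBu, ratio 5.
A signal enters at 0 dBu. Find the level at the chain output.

Stage 1: 0 dBu is 5 dB over -5 dBu; at 2.5:1 that becomes 2 dB over, giving -3 dBu.
Stage 2: -3 dBu is 8 dB over -11 dBu; at 10:1 that becomes 0.8 dB over, giving -10.2 dBu.
Stage 3: below threshold (-10.2 ≤ 8); passes unchanged; output -10.2 dBu.

-10.2 dBu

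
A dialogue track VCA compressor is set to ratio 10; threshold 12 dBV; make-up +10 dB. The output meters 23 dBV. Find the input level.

22 dBV

Remove make-up: 23 − 10 = 13 dBV.
Post-compression overshoot = 13 − 12 = 1 dB.
Before 10:1 compression the overshoot was 1 × 10 = 10 dB, so input = 12 + 10 = 22 dBV.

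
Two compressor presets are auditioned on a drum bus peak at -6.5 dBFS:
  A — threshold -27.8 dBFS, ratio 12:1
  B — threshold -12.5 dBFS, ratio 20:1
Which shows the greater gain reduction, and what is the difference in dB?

A: GR = 21.3 − 21.3/12 = 19.525 dB.
B: GR = 6 − 6/20 = 5.7 dB.
A reduces 13.825 dB more.

A, by 13.825 dB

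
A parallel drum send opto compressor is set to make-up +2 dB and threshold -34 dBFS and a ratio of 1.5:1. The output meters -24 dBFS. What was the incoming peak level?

Stripping the +2 dB make-up gives -26 dBFS at the gain stage.
Post-compression overshoot = -26 − (-34) = 8 dB.
Before 1.5:1 compression the overshoot was 8 × 1.5 = 12 dB, so input = -34 + 12 = -22 dBFS.

-22 dBFS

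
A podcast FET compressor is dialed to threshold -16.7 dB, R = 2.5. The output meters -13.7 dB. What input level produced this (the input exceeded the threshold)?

That's 3 dB above the -16.7 dB threshold.
Before 2.5:1 compression the overshoot was 3 × 2.5 = 7.5 dB, so input = -16.7 + 7.5 = -9.2 dB.

-9.2 dB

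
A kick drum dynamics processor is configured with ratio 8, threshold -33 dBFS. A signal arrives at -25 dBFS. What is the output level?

-32 dBFS

Overshoot: -25 − (-33) = 8 dB.
At 8:1 the overshoot is divided by 8, leaving 1 dB above threshold.
So the level is -33 + 1 = -32 dBFS.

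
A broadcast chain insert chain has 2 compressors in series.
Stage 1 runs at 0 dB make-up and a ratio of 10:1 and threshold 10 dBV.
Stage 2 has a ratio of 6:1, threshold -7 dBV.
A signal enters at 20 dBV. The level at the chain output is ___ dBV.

-4 dBV

Stage 1: overshoot 10 dB → 10/10 = 1 dB → 11 dBV.
Stage 2: 11 dBV is 18 dB over -7 dBV; at 6:1 that becomes 3 dB over, giving -4 dBV.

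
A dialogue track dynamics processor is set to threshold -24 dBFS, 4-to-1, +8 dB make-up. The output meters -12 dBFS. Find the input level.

-8 dBFS

Before make-up, the level was -12 − 8 = -20 dBFS.
That's 4 dB above the -24 dBFS threshold.
Input overshoot = R × output overshoot = 16 dB → input = -24 + 16 = -8 dBFS.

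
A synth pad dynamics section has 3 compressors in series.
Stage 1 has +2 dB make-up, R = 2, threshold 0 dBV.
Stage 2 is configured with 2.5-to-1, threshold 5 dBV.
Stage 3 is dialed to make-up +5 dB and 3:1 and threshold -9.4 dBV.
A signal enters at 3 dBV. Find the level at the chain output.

-0.1 dBV

Stage 1: overshoot 3 dB → 3/2 = 1.5 dB → 1.5 dBV; +2 dB make-up → 3.5 dBV.
Stage 2: below threshold (3.5 ≤ 5); passes unchanged; output 3.5 dBV.
Stage 3: 3.5 dBV is 12.9 dB over -9.4 dBV; at 3:1 that becomes 4.3 dB over, giving -5.1 dBV; +5 dB make-up → -0.1 dBV.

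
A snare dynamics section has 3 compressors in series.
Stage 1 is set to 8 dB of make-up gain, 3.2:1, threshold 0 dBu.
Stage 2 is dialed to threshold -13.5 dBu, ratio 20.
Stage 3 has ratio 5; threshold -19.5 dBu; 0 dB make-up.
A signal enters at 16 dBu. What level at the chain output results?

-18.035 dBu

Stage 1: 16 dB above 0 dBu, reduced 3.2:1 to 5 dB above → 5 dBu; +8 dB make-up → 13 dBu.
Stage 2: overshoot 26.5 dB → 26.5/20 = 1.325 dB → -12.175 dBu.
Stage 3: overshoot 7.325 dB → 7.325/5 = 1.465 dB → -18.035 dBu.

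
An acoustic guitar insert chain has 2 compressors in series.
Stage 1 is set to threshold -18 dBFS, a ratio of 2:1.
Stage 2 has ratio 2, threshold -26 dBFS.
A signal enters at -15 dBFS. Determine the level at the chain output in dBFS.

Stage 1: overshoot 3 dB → 3/2 = 1.5 dB → -16.5 dBFS.
Stage 2: 9.5 dB above -26 dBFS, reduced 2:1 to 4.75 dB above → -21.25 dBFS.

-21.25 dBFS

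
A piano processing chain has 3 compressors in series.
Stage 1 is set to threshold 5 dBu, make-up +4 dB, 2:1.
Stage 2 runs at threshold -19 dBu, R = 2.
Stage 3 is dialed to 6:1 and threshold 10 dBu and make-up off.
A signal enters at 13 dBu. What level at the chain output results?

Stage 1: overshoot 8 dB → 8/2 = 4 dB → 9 dBu; +4 dB make-up → 13 dBu.
Stage 2: overshoot 32 dB → 32/2 = 16 dB → -3 dBu.
Stage 3: -3 dBu is at or below the 10 dBu threshold — no compression; output -3 dBu.

-3 dBu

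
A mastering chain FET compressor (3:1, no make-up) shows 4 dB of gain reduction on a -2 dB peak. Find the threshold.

Let T be the threshold. Output overshoot = (input overshoot)/R, so -6 − T = (-2 − T)/3.
3·(-6 − T) = -2 − T → 2·T = -18 − (-2) = -16.
T = -16/2 = -8 dB.

-8 dB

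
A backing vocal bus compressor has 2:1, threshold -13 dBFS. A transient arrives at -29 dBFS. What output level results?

-29 dBFS is 16 dB below the -13 dBFS threshold, so no gain reduction is applied.
Output = input = -29 dBFS.

-29 dBFS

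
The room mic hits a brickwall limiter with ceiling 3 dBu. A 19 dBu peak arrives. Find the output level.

3 dBu

At ∞:1, everything above 3 dBu is held at the ceiling.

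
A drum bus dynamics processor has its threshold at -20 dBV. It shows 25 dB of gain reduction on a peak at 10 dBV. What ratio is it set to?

6:1

Input overshoot = 10 − (-20) = 30 dB.
Output overshoot = 30 − 25 = 5 dB.
Ratio = input overshoot / output overshoot = 30 / 5 = 6.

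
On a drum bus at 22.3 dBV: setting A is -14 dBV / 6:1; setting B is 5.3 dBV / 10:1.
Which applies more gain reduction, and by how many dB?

A, by 14.95 dB

A: 36.3 dB over, compressed to 6.05 dB over, so 30.25 dB of GR.
B: 17 dB over, compressed to 1.7 dB over, so 15.3 dB of GR.
A reduces 14.95 dB more.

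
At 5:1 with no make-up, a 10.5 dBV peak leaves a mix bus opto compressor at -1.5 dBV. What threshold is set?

-4.5 dBV

Let T be the threshold. Output overshoot = (input overshoot)/R, so -1.5 − T = (10.5 − T)/5.
5·(-1.5 − T) = 10.5 − T → 4·T = -7.5 − 10.5 = -18.
T = -18/4 = -4.5 dBV.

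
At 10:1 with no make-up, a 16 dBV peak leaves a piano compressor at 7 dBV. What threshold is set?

Input is 10 dB above T (since output overshoot × R = input overshoot: (7 − T)·10 = 16 − T gives T = 6 dBV).
Check: 6 + (16 − 6)/10 = 6 + 1 = 7 dBV. ✓

6 dBV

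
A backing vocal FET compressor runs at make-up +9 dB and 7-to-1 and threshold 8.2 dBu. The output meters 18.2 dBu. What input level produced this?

15.2 dBu

Before make-up, the level was 18.2 − 9 = 9.2 dBu.
Post-compression overshoot = 9.2 − 8.2 = 1 dB.
Input overshoot = R × output overshoot = 7 dB → input = 8.2 + 7 = 15.2 dBu.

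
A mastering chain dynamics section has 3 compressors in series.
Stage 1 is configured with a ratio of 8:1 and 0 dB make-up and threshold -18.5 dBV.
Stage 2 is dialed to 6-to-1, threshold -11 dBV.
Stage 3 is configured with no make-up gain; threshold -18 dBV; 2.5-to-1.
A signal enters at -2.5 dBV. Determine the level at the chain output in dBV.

-17.4 dBV

Stage 1: 16 dB above -18.5 dBV, reduced 8:1 to 2 dB above → -16.5 dBV.
Stage 2: -16.5 dBV is at or below the -11 dBV threshold — no compression; output -16.5 dBV.
Stage 3: overshoot 1.5 dB → 1.5/2.5 = 0.6 dB → -17.4 dBV.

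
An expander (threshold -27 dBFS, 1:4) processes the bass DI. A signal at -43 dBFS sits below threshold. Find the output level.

-91 dBFS

Below threshold, a 1:4 expander applies gain = (4−1)×(T − x) of attenuation.
(4−1) × 16 = 48 dB, so output = -43 − 48 = -91 dBFS.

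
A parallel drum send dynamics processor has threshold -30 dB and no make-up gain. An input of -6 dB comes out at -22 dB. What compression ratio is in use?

3:1

Input overshoot = -6 − (-30) = 24 dB; output overshoot = -22 − (-30) = 8 dB.
Ratio = 24 / 8 = 3.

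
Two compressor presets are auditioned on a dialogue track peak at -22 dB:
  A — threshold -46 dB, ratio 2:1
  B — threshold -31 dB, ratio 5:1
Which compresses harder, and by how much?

A, by 4.8 dB

A: GR = 24 − 24/2 = 12 dB.
B: GR = 9 − 9/5 = 7.2 dB.
A reduces 4.8 dB more.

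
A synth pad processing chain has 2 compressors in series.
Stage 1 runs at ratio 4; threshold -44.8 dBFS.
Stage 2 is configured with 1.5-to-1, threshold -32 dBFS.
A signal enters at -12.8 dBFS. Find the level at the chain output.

-36.8 dBFS

Stage 1: 32 dB above -44.8 dBFS, reduced 4:1 to 8 dB above → -36.8 dBFS.
Stage 2: -36.8 dBFS ≤ -32 dBFS, so stage 2 doesn't engage; output -36.8 dBFS.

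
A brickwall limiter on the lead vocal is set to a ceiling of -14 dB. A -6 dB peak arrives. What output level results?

-14 dB

The limiter clamps the peak to its -14 dB ceiling.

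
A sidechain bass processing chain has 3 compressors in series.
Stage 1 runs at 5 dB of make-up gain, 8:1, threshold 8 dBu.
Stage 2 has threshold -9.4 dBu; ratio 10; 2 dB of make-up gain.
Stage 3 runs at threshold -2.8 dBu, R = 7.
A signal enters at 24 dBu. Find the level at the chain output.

Stage 1: 16 dB above 8 dBu, reduced 8:1 to 2 dB above → 10 dBu; +5 dB make-up → 15 dBu.
Stage 2: 24.4 dB above -9.4 dBu, reduced 10:1 to 2.44 dB above → -6.96 dBu; +2 dB make-up → -4.96 dBu.
Stage 3: -4.96 dBu ≤ -2.8 dBu, so stage 3 doesn't engage; output -4.96 dBu.

-4.96 dBu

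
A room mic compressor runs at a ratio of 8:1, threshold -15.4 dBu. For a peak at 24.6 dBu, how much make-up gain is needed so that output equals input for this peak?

35 dB

Without make-up, output = threshold + overshoot/8 = -15.4 + 5 = -10.4 dBu.
Gap to target: 35 dB.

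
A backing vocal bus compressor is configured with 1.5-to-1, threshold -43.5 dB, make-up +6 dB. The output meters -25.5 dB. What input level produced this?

Before make-up, the level was -25.5 − 6 = -31.5 dB.
That's 12 dB above the -43.5 dB threshold.
Undo the ratio: input overshoot = 12 × 1.5 = 18 dB, giving input = -25.5 dB.

-25.5 dB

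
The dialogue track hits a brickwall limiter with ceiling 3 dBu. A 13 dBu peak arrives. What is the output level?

3 dBu

The limiter clamps the peak to its 3 dBu ceiling.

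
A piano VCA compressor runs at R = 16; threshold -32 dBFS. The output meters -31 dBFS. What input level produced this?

Post-compression overshoot = -31 − (-32) = 1 dB.
Input overshoot = R × output overshoot = 16 dB → input = -32 + 16 = -16 dBFS.

-16 dBFS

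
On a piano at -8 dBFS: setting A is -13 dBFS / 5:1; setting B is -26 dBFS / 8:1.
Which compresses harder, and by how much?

B, by 11.75 dB

A: GR = 5 − 5/5 = 4 dB.
B: GR = 18 − 18/8 = 15.75 dB.
B applies 11.75 dB more gain reduction.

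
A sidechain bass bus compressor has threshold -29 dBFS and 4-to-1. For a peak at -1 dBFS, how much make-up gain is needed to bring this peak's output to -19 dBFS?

Overshoot 28 dB → 28/4 = 7 dB after compression, so the compressed level is -29 + 7 = -22 dBFS.
Make-up = target − compressed = -19 − (-22) = 3 dB.

3 dB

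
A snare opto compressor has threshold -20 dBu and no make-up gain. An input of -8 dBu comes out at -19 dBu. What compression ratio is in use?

12:1

Input overshoot = -8 − (-20) = 12 dB; output overshoot = -19 − (-20) = 1 dB.
Ratio = 12 / 1 = 12.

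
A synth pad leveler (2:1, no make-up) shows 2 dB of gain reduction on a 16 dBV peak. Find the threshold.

12 dBV

Let T be the threshold. Output overshoot = (input overshoot)/R, so 14 − T = (16 − T)/2.
2·(14 − T) = 16 − T → 1·T = 28 − 16 = 12.
T = 12/1 = 12 dBV.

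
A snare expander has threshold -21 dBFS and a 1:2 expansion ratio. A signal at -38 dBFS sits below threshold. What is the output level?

-55 dBFS

Below threshold, a 1:2 expander applies gain = (2−1)×(T − x) of attenuation.
(2−1) × 17 = 17 dB, so output = -38 − 17 = -55 dBFS.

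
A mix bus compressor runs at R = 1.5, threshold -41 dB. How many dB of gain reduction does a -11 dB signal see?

10 dB

-11 dB exceeds the threshold by 30 dB.
After 1.5:1 compression the overshoot becomes 30/1.5 = 20 dB.
Gain reduction = 30 − 20 = 10 dB.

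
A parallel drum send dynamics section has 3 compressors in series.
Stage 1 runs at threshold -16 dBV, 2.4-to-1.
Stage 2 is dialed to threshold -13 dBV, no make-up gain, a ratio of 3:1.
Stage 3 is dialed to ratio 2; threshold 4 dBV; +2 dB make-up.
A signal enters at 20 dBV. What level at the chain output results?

-7 dBV

Stage 1: 20 dBV is 36 dB over -16 dBV; at 2.4:1 that becomes 15 dB over, giving -1 dBV.
Stage 2: overshoot 12 dB → 12/3 = 4 dB → -9 dBV.
Stage 3: -9 dBV is at or below the 4 dBV threshold — no compression; make-up brings it to -7 dBV.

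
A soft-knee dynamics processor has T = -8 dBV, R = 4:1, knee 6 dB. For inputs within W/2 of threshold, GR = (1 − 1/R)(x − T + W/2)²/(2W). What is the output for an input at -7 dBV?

x − T + W/2 = -7 − (-8) + 3 = 4.
GR = (1 − 1/4) × 4² / 12 = 0.75 × 16 / 12 = 1 dB.
Output = -7 − 1 = -8 dBV.

-8 dBV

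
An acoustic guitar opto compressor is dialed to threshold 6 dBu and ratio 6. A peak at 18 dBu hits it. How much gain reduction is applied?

The signal is 12 dB above threshold.
A 6:1 ratio leaves 2 dB of that excess.
Gain reduction = 12 − 2 = 10 dB.

10 dB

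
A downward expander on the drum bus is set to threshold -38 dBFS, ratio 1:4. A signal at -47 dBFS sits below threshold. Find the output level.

-74 dBFS

Below threshold, a 1:4 expander applies gain = (4−1)×(T − x) of attenuation.
(4−1) × 9 = 27 dB, so output = -47 − 27 = -74 dBFS.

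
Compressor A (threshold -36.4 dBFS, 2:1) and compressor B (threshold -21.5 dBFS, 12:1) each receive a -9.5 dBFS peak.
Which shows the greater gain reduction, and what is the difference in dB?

A, by 2.45 dB

A: overshoot 26.9 dB → output overshoot 13.45 dB → GR 13.45 dB.
B: overshoot 12 dB → output overshoot 1 dB → GR 11 dB.
A reduces 2.45 dB more.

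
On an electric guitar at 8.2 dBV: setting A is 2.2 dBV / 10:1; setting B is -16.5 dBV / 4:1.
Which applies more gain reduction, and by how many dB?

B, by 13.125 dB

A: GR = 6 − 6/10 = 5.4 dB.
B: GR = 24.7 − 24.7/4 = 18.525 dB.
B reduces 13.125 dB more.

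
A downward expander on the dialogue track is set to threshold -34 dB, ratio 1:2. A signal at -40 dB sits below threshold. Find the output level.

Undershoot = (-34) − (-40) = 6 dB.
At 1:2, that expands to 12 dB under threshold.
Output = -34 − 12 = -46 dB.

-46 dB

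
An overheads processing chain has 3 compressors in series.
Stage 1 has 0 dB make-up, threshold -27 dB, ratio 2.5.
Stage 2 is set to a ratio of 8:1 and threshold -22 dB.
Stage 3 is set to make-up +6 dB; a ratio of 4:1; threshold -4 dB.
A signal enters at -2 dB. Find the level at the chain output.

-15.375 dB

Stage 1: -2 dB is 25 dB over -27 dB; at 2.5:1 that becomes 10 dB over, giving -17 dB.
Stage 2: overshoot 5 dB → 5/8 = 0.625 dB → -21.375 dB.
Stage 3: -21.375 dB ≤ -4 dB, so stage 3 doesn't engage; make-up brings it to -15.375 dB.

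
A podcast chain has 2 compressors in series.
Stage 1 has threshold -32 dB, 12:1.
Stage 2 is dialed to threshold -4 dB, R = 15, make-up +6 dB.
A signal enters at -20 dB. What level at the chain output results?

Stage 1: 12 dB above -32 dB, reduced 12:1 to 1 dB above → -31 dB.
Stage 2: below threshold (-31 ≤ -4); passes unchanged; make-up brings it to -25 dB.

-25 dB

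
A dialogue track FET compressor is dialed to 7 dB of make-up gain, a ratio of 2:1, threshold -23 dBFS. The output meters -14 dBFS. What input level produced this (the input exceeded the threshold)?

Before make-up, the level was -14 − 7 = -21 dBFS.
That's 2 dB above the -23 dBFS threshold.
Before 2:1 compression the overshoot was 2 × 2 = 4 dB, so input = -23 + 4 = -19 dBFS.

-19 dBFS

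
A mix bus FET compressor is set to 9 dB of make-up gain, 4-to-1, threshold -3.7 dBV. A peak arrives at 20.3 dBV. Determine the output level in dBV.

11.3 dBV

The input is 24 dB above the -3.7 dBV threshold.
At 4:1 the overshoot is divided by 4, leaving 6 dB above threshold.
Output = -3.7 + 6 = 2.3 dBV; make-up adds 9 dB, giving 11.3 dBV.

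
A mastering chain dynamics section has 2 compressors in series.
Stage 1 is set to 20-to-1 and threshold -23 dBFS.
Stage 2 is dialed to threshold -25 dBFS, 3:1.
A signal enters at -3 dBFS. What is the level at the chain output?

Stage 1: overshoot 20 dB → 20/20 = 1 dB → -22 dBFS.
Stage 2: -22 dBFS is 3 dB over -25 dBFS; at 3:1 that becomes 1 dB over, giving -24 dBFS.

-24 dBFS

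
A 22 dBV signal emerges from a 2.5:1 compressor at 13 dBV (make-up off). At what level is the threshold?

7 dBV

Gain reduction = 22 − 13 = 9 dB; output overshoot = GR / (R − 1) = 9 / 1.5 = 6 dB.
Threshold = output − output overshoot = 13 − 6 = 7 dBV.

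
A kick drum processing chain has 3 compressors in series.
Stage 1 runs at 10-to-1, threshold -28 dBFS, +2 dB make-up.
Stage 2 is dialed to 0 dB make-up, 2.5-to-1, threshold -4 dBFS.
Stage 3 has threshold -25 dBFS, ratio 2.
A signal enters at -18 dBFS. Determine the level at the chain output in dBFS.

-25 dBFS

Stage 1: 10 dB above -28 dBFS, reduced 10:1 to 1 dB above → -27 dBFS; +2 dB make-up → -25 dBFS.
Stage 2: -25 dBFS ≤ -4 dBFS, so stage 2 doesn't engage; output -25 dBFS.
Stage 3: -25 dBFS is at or below the -25 dBFS threshold — no compression; output -25 dBFS.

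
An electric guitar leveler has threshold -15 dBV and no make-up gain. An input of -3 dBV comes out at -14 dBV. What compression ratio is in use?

12:1

Input overshoot = -3 − (-15) = 12 dB; output overshoot = -14 − (-15) = 1 dB.
Ratio = 12 / 1 = 12.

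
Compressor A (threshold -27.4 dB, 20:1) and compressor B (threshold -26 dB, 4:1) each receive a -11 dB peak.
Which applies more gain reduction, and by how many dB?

A: GR = 16.4 − 16.4/20 = 15.58 dB.
B: GR = 15 − 15/4 = 11.25 dB.
A reduces 4.33 dB more.

A, by 4.33 dB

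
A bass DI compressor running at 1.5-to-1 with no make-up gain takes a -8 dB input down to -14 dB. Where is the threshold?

Gain reduction = -8 − (-14) = 6 dB; output overshoot = GR / (R − 1) = 6 / 0.5 = 12 dB.
Threshold = output − output overshoot = -14 − 12 = -26 dB.

-26 dB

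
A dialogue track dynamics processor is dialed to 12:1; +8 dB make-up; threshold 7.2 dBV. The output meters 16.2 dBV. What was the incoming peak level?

19.2 dBV

Stripping the +8 dB make-up gives 8.2 dBV at the gain stage.
Post-compression overshoot = 8.2 − 7.2 = 1 dB.
Input overshoot = R × output overshoot = 12 dB → input = 7.2 + 12 = 19.2 dBV.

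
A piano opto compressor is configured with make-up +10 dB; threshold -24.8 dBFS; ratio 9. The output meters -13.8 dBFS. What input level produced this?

-15.8 dBFS

Remove make-up: -13.8 − 10 = -23.8 dBFS.
The compressed level sits -23.8 − (-24.8) = 1 dB over threshold.
Undo the ratio: input overshoot = 1 × 9 = 9 dB, giving input = -15.8 dBFS.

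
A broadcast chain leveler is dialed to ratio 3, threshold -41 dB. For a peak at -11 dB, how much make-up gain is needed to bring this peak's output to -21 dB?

10 dB

Overshoot 30 dB → 30/3 = 10 dB after compression, so the compressed level is -41 + 10 = -31 dB.
Make-up = target − compressed = -21 − (-31) = 10 dB.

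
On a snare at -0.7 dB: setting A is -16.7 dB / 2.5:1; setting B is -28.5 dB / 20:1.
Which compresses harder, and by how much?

A: GR = 16 − 16/2.5 = 9.6 dB.
B: GR = 27.8 − 27.8/20 = 26.41 dB.
B applies 16.81 dB more gain reduction.

B, by 16.81 dB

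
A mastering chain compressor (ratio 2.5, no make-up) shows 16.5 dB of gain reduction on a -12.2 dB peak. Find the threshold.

-39.7 dB

Gain reduction = -12.2 − (-28.7) = 16.5 dB; output overshoot = GR / (R − 1) = 16.5 / 1.5 = 11 dB.
Threshold = output − output overshoot = -28.7 − 11 = -39.7 dB.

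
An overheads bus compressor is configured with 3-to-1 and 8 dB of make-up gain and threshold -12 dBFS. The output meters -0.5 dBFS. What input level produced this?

Remove make-up: -0.5 − 8 = -8.5 dBFS.
Post-compression overshoot = -8.5 − (-12) = 3.5 dB.
Undo the ratio: input overshoot = 3.5 × 3 = 10.5 dB, giving input = -1.5 dBFS.

-1.5 dBFS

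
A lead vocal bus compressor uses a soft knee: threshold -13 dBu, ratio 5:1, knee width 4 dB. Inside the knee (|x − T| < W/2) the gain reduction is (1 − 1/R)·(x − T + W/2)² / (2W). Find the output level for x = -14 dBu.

x − T + W/2 = -14 − (-13) + 2 = 1.
GR = (1 − 1/5) × 1² / 8 = 0.8 × 1 / 8 = 0.1 dB.
Output = -14 − 0.1 = -14.1 dBu.

-14.1 dBu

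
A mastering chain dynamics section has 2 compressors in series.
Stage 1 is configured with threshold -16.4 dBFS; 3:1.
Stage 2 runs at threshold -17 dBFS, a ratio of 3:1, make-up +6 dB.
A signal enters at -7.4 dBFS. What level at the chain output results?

Stage 1: 9 dB above -16.4 dBFS, reduced 3:1 to 3 dB above → -13.4 dBFS.
Stage 2: 3.6 dB above -17 dBFS, reduced 3:1 to 1.2 dB above → -15.8 dBFS; +6 dB make-up → -9.8 dBFS.

-9.8 dBFS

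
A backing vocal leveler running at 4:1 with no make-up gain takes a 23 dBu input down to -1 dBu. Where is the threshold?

-9 dBu

Let T be the threshold. Output overshoot = (input overshoot)/R, so -1 − T = (23 − T)/4.
4·(-1 − T) = 23 − T → 3·T = -4 − 23 = -27.
T = -27/3 = -9 dBu.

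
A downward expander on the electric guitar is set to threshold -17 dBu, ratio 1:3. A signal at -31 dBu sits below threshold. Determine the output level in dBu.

The input is 14 dB below the -17 dBu threshold.
A 1:3 expander multiplies undershoot by 3: 14 × 3 = 42 dB below threshold.
Output = -17 − 42 = -59 dBu.

-59 dBu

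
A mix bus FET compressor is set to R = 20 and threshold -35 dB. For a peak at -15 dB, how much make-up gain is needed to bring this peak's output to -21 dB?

Overshoot 20 dB → 20/20 = 1 dB after compression, so the compressed level is -35 + 1 = -34 dB.
Make-up = target − compressed = -21 − (-34) = 13 dB.

13 dB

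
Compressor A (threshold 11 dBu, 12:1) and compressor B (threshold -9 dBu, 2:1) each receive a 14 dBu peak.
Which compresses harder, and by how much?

B, by 8.75 dB

A: 3 dB over, compressed to 0.25 dB over, so 2.75 dB of GR.
B: 23 dB over, compressed to 11.5 dB over, so 11.5 dB of GR.
B reduces 8.75 dB more.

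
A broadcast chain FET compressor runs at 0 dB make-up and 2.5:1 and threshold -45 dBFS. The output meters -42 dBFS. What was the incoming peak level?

Post-compression overshoot = -42 − (-45) = 3 dB.
Input overshoot = R × output overshoot = 7.5 dB → input = -45 + 7.5 = -37.5 dBFS.

-37.5 dBFS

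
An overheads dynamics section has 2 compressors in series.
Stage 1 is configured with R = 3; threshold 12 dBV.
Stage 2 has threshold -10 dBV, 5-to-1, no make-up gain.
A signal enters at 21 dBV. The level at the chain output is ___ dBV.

-5 dBV

Stage 1: 21 dBV is 9 dB over 12 dBV; at 3:1 that becomes 3 dB over, giving 15 dBV.
Stage 2: 15 dBV is 25 dB over -10 dBV; at 5:1 that becomes 5 dB over, giving -5 dBV.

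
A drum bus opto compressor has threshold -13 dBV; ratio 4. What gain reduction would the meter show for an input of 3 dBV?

12 dB

3 dBV exceeds the threshold by 16 dB.
At 4:1, output sits 16/4 = 4 dB above threshold.
Gain reduction = 16 − 4 = 12 dB.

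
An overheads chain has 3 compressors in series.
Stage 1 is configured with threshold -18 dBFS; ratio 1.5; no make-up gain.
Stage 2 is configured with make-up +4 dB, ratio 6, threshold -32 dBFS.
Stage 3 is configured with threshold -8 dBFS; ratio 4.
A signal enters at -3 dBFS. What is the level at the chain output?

-24 dBFS

Stage 1: -3 dBFS is 15 dB over -18 dBFS; at 1.5:1 that becomes 10 dB over, giving -8 dBFS.
Stage 2: overshoot 24 dB → 24/6 = 4 dB → -28 dBFS; +4 dB make-up → -24 dBFS.
Stage 3: -24 dBFS ≤ -8 dBFS, so stage 3 doesn't engage; output -24 dBFS.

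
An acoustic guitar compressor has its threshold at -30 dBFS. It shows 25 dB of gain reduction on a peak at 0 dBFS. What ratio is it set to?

Input overshoot = 0 − (-30) = 30 dB.
Output overshoot = 30 − 25 = 5 dB.
Ratio = input overshoot / output overshoot = 30 / 5 = 6.

6:1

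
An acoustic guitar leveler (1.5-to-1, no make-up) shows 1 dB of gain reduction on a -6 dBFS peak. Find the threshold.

Let T be the threshold. Output overshoot = (input overshoot)/R, so -7 − T = (-6 − T)/1.5.
1.5·(-7 − T) = -6 − T → 0.5·T = -10.5 − (-6) = -4.5.
T = -4.5/0.5 = -9 dBFS.

-9 dBFS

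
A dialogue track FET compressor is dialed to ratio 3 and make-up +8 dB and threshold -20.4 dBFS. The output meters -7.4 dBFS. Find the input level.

Remove make-up: -7.4 − 8 = -15.4 dBFS.
The compressed level sits -15.4 − (-20.4) = 5 dB over threshold.
Before 3:1 compression the overshoot was 5 × 3 = 15 dB, so input = -20.4 + 15 = -5.4 dBFS.

-5.4 dBFS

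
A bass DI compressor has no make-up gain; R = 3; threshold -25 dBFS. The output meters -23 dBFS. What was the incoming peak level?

-19 dBFS

That's 2 dB above the -25 dBFS threshold.
Before 3:1 compression the overshoot was 2 × 3 = 6 dB, so input = -25 + 6 = -19 dBFS.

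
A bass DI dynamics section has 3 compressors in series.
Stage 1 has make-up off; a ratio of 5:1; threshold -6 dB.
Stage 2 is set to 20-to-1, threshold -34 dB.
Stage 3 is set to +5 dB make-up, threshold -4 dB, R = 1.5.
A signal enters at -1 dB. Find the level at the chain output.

Stage 1: -1 dB is 5 dB over -6 dB; at 5:1 that becomes 1 dB over, giving -5 dB.
Stage 2: 29 dB above -34 dB, reduced 20:1 to 1.45 dB above → -32.55 dB.
Stage 3: -32.55 dB ≤ -4 dB, so stage 3 doesn't engage; make-up brings it to -27.55 dB.

-27.55 dB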